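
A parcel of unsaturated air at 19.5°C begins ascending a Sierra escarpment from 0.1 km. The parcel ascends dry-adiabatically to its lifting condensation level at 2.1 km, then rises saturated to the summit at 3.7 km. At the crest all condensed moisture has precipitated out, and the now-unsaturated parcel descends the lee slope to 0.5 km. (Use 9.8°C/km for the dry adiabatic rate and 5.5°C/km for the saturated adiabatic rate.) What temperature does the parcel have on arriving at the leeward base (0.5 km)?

22.46°C

100–2100 m, dry: Δz = 2 km ⇒ ΔT = -19.6°C; T = -0.1°C
2100–3700 m, saturated: Δz = 1.6 km ⇒ ΔT = -8.8°C; T = -8.9°C
3700–500 m, dry descent: Δz = 3.2 km ⇒ ΔT = +31.36°C; T = 22.46°C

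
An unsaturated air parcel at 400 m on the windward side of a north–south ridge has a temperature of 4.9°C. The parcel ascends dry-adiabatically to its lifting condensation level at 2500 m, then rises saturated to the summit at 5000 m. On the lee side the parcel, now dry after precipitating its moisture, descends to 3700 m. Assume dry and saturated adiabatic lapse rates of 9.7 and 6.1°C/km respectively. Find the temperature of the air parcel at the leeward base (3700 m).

400–2500 m, dry: Δz = 2.1 km ⇒ ΔT = -20.37°C; T = -15.47°C
2500–5000 m, saturated: Δz = 2.5 km ⇒ ΔT = -15.25°C; T = -30.72°C
5000–3700 m, dry descent: Δz = 1.3 km ⇒ ΔT = +12.61°C; T = -18.11°C

-18.11°C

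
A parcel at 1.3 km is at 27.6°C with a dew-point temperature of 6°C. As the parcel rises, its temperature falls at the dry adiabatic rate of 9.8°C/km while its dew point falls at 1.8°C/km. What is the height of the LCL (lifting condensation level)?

4 km

T and T_d converge at 9.8 − 1.8 = 8°C per km
Height above start = (27.6 − 6) / 8 = 2.7 km
LCL altitude = 1300 m + 2700 m = 4000 m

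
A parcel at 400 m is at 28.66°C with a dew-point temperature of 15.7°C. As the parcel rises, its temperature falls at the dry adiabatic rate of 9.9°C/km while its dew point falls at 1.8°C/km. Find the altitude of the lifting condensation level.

T and T_d converge at 9.9 − 1.8 = 8.1°C per km
Height above start = (28.66 − 15.7) / 8.1 = 1.6 km
LCL altitude = 400 m + 1600 m = 2000 m

2000 m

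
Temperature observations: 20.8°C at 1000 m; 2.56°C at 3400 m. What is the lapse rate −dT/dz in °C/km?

7.6°C/km

Γ = −ΔT/Δz = (20.8 − 2.56) / (3400 − 1000) m
  = 18.24°C / 2.4 km = 7.6°C/km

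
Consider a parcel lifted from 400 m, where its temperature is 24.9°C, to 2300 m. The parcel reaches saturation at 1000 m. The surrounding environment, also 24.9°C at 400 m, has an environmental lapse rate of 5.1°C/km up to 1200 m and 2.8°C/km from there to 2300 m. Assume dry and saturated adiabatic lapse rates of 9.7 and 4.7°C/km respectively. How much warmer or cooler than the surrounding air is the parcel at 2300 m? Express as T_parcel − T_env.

-4.77°C (parcel cooler than environment)

Parcel:
  400 → 1000 m (dry, 9.7°C/km): ΔT = -9.7 × 0.6 = -5.82°C → T = 19.08°C
  1000 → 2300 m (saturated, 4.7°C/km): ΔT = -4.7 × 1.3 = -6.11°C → T = 12.97°C
Environment:
  400 → 1200 m (environment, lower layer, 5.1°C/km): ΔT = -5.1 × 0.8 = -4.08°C → T = 20.82°C
  1200 → 2300 m (environment, upper layer, 2.8°C/km): ΔT = -2.8 × 1.1 = -3.08°C → T = 17.74°C
T_parcel − T_env = 12.97 − 17.74 = -4.77°C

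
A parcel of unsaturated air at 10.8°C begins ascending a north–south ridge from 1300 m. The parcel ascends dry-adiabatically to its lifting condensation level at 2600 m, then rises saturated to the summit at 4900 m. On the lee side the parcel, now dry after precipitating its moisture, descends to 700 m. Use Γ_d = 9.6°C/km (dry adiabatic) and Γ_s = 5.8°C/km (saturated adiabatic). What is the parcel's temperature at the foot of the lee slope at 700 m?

1300–2600 m, dry: Δz = 1.3 km ⇒ ΔT = -12.48°C; T = -1.68°C
2600–4900 m, saturated: Δz = 2.3 km ⇒ ΔT = -13.34°C; T = -15.02°C
4900–700 m, dry descent: Δz = 4.2 km ⇒ ΔT = +40.32°C; T = 25.3°C

25.3°C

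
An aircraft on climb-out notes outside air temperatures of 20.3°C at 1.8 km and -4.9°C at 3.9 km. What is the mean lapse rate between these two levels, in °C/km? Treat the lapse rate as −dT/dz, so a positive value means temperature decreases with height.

12°C/km

Γ = −ΔT/Δz = (20.3 − (-4.9)) / (3900 − 1800) m
  = 25.2°C / 2.1 km = 12°C/km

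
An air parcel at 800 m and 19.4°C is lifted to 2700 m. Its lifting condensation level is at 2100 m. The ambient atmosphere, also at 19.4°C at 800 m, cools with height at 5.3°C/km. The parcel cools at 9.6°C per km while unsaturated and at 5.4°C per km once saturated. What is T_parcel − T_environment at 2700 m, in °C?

Parcel:
  800–2100 m, dry: Δz = 1.3 km ⇒ ΔT = -12.48°C; T = 6.92°C
  2100–2700 m, saturated: Δz = 0.6 km ⇒ ΔT = -3.24°C; T = 3.68°C
Environment:
  800–2700 m, environment: Δz = 1.9 km ⇒ ΔT = -10.07°C; T = 9.33°C
T_parcel − T_env = 3.68 − 9.33 = -5.65°C

-5.65°C (parcel cooler than environment)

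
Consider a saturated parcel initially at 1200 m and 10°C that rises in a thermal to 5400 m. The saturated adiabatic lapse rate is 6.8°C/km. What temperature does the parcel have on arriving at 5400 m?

-18.56°C

From 1200 m to 5400 m (saturated adiabatic): cools by 6.8 × 4.2 = 28.56°C, giving -18.56°C.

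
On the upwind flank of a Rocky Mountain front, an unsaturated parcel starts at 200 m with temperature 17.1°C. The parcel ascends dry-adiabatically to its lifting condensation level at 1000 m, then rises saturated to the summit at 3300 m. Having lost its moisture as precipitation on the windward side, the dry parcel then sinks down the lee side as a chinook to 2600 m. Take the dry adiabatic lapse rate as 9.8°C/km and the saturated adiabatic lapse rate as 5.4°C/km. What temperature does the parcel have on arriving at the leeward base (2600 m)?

3.7°C

200 → 1000 m (dry, 9.8°C/km): ΔT = -9.8 × 0.8 = -7.84°C → T = 9.26°C
1000 → 3300 m (saturated, 5.4°C/km): ΔT = -5.4 × 2.3 = -12.42°C → T = -3.16°C
3300 → 2600 m (dry descent, 9.8°C/km): ΔT = +9.8 × 0.7 = +6.86°C → T = 3.7°C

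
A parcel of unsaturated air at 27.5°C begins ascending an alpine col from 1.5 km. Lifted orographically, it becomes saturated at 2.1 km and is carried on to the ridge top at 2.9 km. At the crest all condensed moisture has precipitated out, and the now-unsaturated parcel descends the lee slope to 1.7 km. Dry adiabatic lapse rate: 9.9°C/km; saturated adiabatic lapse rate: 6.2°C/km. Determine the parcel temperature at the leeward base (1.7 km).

1500–2100 m, dry: Δz = 0.6 km ⇒ ΔT = -5.94°C; T = 21.56°C
2100–2900 m, saturated: Δz = 0.8 km ⇒ ΔT = -4.96°C; T = 16.6°C
2900–1700 m, dry descent: Δz = 1.2 km ⇒ ΔT = +11.88°C; T = 28.48°C

28.48°C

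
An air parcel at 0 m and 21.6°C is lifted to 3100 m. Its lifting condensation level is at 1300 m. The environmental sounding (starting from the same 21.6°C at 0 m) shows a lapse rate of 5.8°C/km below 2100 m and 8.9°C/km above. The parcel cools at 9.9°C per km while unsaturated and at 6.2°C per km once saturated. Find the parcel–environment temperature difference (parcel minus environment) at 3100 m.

-2.95°C (parcel cooler than environment)

Parcel:
  0 → 1300 m (dry, 9.9°C/km): ΔT = -9.9 × 1.3 = -12.87°C → T = 8.73°C
  1300 → 3100 m (saturated, 6.2°C/km): ΔT = -6.2 × 1.8 = -11.16°C → T = -2.43°C
Environment:
  0 → 2100 m (environment, lower layer, 5.8°C/km): ΔT = -5.8 × 2.1 = -12.18°C → T = 9.42°C
  2100 → 3100 m (environment, upper layer, 8.9°C/km): ΔT = -8.9 × 1 = -8.9°C → T = 0.52°C
T_parcel − T_env = -2.43 − 0.52 = -2.95°C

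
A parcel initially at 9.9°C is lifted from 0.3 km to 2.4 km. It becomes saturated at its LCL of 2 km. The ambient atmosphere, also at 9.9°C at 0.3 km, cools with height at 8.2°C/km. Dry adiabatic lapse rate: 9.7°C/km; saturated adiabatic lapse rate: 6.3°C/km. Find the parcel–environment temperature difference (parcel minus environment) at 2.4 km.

-1.79°C (parcel cooler than environment)

Parcel:
  300–2000 m, dry: Δz = 1.7 km ⇒ ΔT = -16.49°C; T = -6.59°C
  2000–2400 m, saturated: Δz = 0.4 km ⇒ ΔT = -2.52°C; T = -9.11°C
Environment:
  300–2400 m, environment: Δz = 2.1 km ⇒ ΔT = -17.22°C; T = -7.32°C
T_parcel − T_env = -9.11 − (-7.32) = -1.79°C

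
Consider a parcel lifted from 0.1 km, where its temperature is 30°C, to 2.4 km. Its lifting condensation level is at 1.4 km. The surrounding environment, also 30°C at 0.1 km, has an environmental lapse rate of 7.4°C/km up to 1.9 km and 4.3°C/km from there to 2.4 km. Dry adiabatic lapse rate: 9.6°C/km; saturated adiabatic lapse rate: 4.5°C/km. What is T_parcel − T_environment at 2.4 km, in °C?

-1.51°C (parcel cooler than environment)

Parcel:
  100 → 1400 m (dry, 9.6°C/km): ΔT = -9.6 × 1.3 = -12.48°C → T = 17.52°C
  1400 → 2400 m (saturated, 4.5°C/km): ΔT = -4.5 × 1 = -4.5°C → T = 13.02°C
Environment:
  100 → 1900 m (environment, lower layer, 7.4°C/km): ΔT = -7.4 × 1.8 = -13.32°C → T = 16.68°C
  1900 → 2400 m (environment, upper layer, 4.3°C/km): ΔT = -4.3 × 0.5 = -2.15°C → T = 14.53°C
T_parcel − T_env = 13.02 − 14.53 = -1.51°C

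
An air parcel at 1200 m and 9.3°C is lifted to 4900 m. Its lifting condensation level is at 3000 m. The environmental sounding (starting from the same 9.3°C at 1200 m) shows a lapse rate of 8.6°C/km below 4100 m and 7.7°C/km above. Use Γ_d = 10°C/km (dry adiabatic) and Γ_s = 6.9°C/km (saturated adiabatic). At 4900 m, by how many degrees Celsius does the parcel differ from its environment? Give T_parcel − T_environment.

-0.01°C (parcel cooler than environment)

Parcel:
  Dry to 3000 m: -10 × 1.8 km = -18°C, so T = -8.7°C.
  Saturated to 4900 m: -6.9 × 1.9 km = -13.11°C, so T = -21.81°C.
Environment:
  Environment, lower layer to 4100 m: -8.6 × 2.9 km = -24.94°C, so T = -15.64°C.
  Environment, upper layer to 4900 m: -7.7 × 0.8 km = -6.16°C, so T = -21.8°C.
T_parcel − T_env = -21.81 − (-21.8) = -0.01°C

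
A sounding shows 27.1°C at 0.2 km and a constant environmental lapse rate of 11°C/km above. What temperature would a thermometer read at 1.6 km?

11.7°C

200–1600 m, environmental: Δz = 1.4 km ⇒ ΔT = -15.4°C; T = 11.7°C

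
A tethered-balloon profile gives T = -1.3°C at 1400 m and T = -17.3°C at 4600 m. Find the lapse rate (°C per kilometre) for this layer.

5°C/km

Γ = −ΔT/Δz = (-1.3 − (-17.3)) / (4600 − 1400) m
  = 16°C / 3.2 km = 5°C/km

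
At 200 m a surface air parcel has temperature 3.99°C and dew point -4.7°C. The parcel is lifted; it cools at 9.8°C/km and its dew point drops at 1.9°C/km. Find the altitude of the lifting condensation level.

1300 m

T and T_d converge at 9.8 − 1.9 = 7.9°C per km
Height above start = (3.99 − (-4.7)) / 7.9 = 1.1 km
LCL altitude = 200 m + 1100 m = 1300 m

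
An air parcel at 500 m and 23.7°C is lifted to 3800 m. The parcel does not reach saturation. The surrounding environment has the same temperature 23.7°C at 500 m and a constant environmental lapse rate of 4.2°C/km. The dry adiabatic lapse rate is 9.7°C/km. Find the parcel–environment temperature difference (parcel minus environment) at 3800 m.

-18.15°C (parcel cooler than environment)

Parcel:
  From 500 m to 3800 m (dry): cools by 9.7 × 3.3 = 32.01°C, giving -8.31°C.
Environment:
  From 500 m to 3800 m (environment): cools by 4.2 × 3.3 = 13.86°C, giving 9.84°C.
T_parcel − T_env = -8.31 − 9.84 = -18.15°C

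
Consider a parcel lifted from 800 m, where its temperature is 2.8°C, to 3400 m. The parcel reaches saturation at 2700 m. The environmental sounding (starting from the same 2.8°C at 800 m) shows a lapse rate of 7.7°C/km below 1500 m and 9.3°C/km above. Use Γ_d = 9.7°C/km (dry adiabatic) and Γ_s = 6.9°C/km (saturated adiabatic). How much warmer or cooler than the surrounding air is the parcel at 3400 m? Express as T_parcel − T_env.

Parcel:
  From 800 m to 2700 m (dry): cools by 9.7 × 1.9 = 18.43°C, giving -15.63°C.
  From 2700 m to 3400 m (saturated): cools by 6.9 × 0.7 = 4.83°C, giving -20.46°C.
Environment:
  From 800 m to 1500 m (environment, lower layer): cools by 7.7 × 0.7 = 5.39°C, giving -2.59°C.
  From 1500 m to 3400 m (environment, upper layer): cools by 9.3 × 1.9 = 17.67°C, giving -20.26°C.
T_parcel − T_env = -20.46 − (-20.26) = -0.2°C

-0.2°C (parcel cooler than environment)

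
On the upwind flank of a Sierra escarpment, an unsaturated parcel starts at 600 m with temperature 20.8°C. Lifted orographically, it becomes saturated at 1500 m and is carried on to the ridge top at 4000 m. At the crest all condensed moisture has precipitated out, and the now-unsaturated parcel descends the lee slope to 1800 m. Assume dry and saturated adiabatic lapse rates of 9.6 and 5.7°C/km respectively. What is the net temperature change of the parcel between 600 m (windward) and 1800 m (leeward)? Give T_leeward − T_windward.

From 600 m to 1500 m (dry): cools by 9.6 × 0.9 = 8.64°C, giving 12.16°C.
From 1500 m to 4000 m (saturated): cools by 5.7 × 2.5 = 14.25°C, giving -2.09°C.
From 4000 m to 1800 m (dry descent): warms by 9.6 × 2.2 = 21.12°C, giving 19.03°C.
Net change vs windward start: 19.03 − 20.8 = -1.77°C

-1.77°C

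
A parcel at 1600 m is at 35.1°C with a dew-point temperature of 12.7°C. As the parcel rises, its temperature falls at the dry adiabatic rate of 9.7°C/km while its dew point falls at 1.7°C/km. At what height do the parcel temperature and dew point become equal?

T and T_d converge at 9.7 − 1.7 = 8°C per km
Height above start = (35.1 − 12.7) / 8 = 2.8 km
LCL altitude = 1600 m + 2800 m = 4400 m

4400 m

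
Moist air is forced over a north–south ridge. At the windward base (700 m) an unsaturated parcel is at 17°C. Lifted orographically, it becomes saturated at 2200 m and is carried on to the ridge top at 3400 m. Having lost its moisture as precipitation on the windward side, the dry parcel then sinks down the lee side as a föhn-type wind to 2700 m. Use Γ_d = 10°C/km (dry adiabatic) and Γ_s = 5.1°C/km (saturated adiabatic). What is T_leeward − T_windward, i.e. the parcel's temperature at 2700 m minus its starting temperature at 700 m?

From 700 m to 2200 m (dry): cools by 10 × 1.5 = 15°C, giving 2°C.
From 2200 m to 3400 m (saturated): cools by 5.1 × 1.2 = 6.12°C, giving -4.12°C.
From 3400 m to 2700 m (dry descent): warms by 10 × 0.7 = 7°C, giving 2.88°C.
Net change vs windward start: 2.88 − 17 = -14.12°C

-14.12°C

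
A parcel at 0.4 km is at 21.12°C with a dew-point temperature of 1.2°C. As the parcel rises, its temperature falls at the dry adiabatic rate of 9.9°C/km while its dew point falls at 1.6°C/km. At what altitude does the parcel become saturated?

2.8 km

T and T_d converge at 9.9 − 1.6 = 8.3°C per km
Height above start = (21.12 − 1.2) / 8.3 = 2.4 km
LCL altitude = 400 m + 2400 m = 2800 m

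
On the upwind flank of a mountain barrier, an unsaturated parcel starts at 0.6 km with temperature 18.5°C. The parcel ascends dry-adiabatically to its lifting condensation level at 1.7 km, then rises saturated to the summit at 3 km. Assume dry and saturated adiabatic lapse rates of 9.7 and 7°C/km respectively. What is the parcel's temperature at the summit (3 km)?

-1.27°C

600–1700 m, dry: Δz = 1.1 km ⇒ ΔT = -10.67°C; T = 7.83°C
1700–3000 m, saturated: Δz = 1.3 km ⇒ ΔT = -9.1°C; T = -1.27°C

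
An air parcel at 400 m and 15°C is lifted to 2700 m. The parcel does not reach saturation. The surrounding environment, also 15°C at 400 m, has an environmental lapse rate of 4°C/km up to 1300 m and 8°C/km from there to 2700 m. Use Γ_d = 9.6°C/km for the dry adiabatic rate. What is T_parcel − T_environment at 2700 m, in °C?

Parcel:
  400–2700 m, dry: Δz = 2.3 km ⇒ ΔT = -22.08°C; T = -7.08°C
Environment:
  400–1300 m, environment, lower layer: Δz = 0.9 km ⇒ ΔT = -3.6°C; T = 11.4°C
  1300–2700 m, environment, upper layer: Δz = 1.4 km ⇒ ΔT = -11.2°C; T = 0.2°C
T_parcel − T_env = -7.08 − 0.2 = -7.28°C

-7.28°C (parcel cooler than environment)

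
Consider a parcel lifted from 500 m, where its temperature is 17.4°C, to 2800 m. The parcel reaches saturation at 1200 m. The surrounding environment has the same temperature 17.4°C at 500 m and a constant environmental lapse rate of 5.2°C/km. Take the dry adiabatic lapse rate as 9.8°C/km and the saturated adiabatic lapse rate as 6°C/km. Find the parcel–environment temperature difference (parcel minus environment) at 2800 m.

-4.5°C (parcel cooler than environment)

Parcel:
  Dry to 1200 m: -9.8 × 0.7 km = -6.86°C, so T = 10.54°C.
  Saturated to 2800 m: -6 × 1.6 km = -9.6°C, so T = 0.94°C.
Environment:
  Environment to 2800 m: -5.2 × 2.3 km = -11.96°C, so T = 5.44°C.
T_parcel − T_env = 0.94 − 5.44 = -4.5°C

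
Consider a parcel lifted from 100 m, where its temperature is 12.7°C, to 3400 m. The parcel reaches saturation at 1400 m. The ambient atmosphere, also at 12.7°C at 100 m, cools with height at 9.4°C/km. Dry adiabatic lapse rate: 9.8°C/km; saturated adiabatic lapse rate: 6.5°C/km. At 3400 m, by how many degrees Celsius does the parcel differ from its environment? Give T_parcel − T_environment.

Parcel:
  From 100 m to 1400 m (dry): cools by 9.8 × 1.3 = 12.74°C, giving -0.04°C.
  From 1400 m to 3400 m (saturated): cools by 6.5 × 2 = 13°C, giving -13.04°C.
Environment:
  From 100 m to 3400 m (environment): cools by 9.4 × 3.3 = 31.02°C, giving -18.32°C.
T_parcel − T_env = -13.04 − (-18.32) = +5.28°C

+5.28°C (parcel warmer than environment)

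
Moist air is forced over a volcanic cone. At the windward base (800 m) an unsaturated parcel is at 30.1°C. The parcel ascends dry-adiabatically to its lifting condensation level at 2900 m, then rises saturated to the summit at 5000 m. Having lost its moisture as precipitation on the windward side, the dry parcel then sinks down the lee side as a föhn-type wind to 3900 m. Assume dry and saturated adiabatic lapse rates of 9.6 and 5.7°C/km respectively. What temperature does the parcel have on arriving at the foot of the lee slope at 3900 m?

8.53°C

From 800 m to 2900 m (dry): cools by 9.6 × 2.1 = 20.16°C, giving 9.94°C.
From 2900 m to 5000 m (saturated): cools by 5.7 × 2.1 = 11.97°C, giving -2.03°C.
From 5000 m to 3900 m (dry descent): warms by 9.6 × 1.1 = 10.56°C, giving 8.53°C.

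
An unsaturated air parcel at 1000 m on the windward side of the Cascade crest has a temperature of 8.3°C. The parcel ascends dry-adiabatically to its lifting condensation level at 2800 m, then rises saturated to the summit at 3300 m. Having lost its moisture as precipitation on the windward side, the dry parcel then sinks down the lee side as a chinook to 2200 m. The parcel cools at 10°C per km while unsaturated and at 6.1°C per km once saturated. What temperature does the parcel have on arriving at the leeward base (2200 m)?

1000 → 2800 m (dry, 10°C/km): ΔT = -10 × 1.8 = -18°C → T = -9.7°C
2800 → 3300 m (saturated, 6.1°C/km): ΔT = -6.1 × 0.5 = -3.05°C → T = -12.75°C
3300 → 2200 m (dry descent, 10°C/km): ΔT = +10 × 1.1 = +11°C → T = -1.75°C

-1.75°C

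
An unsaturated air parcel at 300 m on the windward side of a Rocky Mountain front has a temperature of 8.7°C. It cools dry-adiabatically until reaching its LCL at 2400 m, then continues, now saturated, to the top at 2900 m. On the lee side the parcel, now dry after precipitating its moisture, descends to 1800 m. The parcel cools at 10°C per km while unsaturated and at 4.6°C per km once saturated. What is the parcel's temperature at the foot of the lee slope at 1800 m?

Dry to 2400 m: -10 × 2.1 km = -21°C, so T = -12.3°C.
Saturated to 2900 m: -4.6 × 0.5 km = -2.3°C, so T = -14.6°C.
Dry descent to 1800 m: +10 × 1.1 km = +11°C, so T = -3.6°C.

-3.6°C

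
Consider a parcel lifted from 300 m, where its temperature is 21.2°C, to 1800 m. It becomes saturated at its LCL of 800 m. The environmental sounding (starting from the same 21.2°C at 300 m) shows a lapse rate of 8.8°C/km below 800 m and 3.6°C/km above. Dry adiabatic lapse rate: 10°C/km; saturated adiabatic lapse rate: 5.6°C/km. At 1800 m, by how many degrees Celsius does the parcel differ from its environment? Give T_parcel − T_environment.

-2.6°C (parcel cooler than environment)

Parcel:
  Dry to 800 m: -10 × 0.5 km = -5°C, so T = 16.2°C.
  Saturated to 1800 m: -5.6 × 1 km = -5.6°C, so T = 10.6°C.
Environment:
  Environment, lower layer to 800 m: -8.8 × 0.5 km = -4.4°C, so T = 16.8°C.
  Environment, upper layer to 1800 m: -3.6 × 1 km = -3.6°C, so T = 13.2°C.
T_parcel − T_env = 10.6 − 13.2 = -2.6°C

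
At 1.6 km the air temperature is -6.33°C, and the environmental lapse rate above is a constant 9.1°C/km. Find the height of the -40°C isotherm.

5.3 km

Height above start = (-6.33 − (-40)) / 9.1 = 3.7 km
Altitude = 1600 m + 3700 m = 5300 m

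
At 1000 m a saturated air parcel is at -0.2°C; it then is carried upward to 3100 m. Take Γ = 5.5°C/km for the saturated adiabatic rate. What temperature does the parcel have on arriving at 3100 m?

-11.75°C

1000–3100 m, saturated adiabatic: Δz = 2.1 km ⇒ ΔT = -11.55°C; T = -11.75°C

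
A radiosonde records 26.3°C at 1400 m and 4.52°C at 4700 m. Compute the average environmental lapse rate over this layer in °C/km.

6.6°C/km

Γ = −ΔT/Δz = (26.3 − 4.52) / (4700 − 1400) m
  = 21.78°C / 3.3 km = 6.6°C/km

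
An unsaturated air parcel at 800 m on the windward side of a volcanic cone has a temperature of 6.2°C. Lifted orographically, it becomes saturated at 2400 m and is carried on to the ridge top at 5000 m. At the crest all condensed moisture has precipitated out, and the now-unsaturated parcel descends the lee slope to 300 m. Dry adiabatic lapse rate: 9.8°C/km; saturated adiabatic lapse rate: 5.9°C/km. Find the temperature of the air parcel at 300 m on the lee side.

21.24°C

800–2400 m, dry: Δz = 1.6 km ⇒ ΔT = -15.68°C; T = -9.48°C
2400–5000 m, saturated: Δz = 2.6 km ⇒ ΔT = -15.34°C; T = -24.82°C
5000–300 m, dry descent: Δz = 4.7 km ⇒ ΔT = +46.06°C; T = 21.24°C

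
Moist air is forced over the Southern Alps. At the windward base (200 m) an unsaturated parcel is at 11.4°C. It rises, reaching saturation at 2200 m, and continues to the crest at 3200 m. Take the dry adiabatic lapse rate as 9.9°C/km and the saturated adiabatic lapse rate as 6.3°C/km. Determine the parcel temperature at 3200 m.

Dry to 2200 m: -9.9 × 2 km = -19.8°C, so T = -8.4°C.
Saturated to 3200 m: -6.3 × 1 km = -6.3°C, so T = -14.7°C.

-14.7°C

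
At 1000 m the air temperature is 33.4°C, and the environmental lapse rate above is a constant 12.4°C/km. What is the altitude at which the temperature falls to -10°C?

4500 m

Height above start = (33.4 − (-10)) / 12.4 = 3.5 km
Altitude = 1000 m + 3500 m = 4500 m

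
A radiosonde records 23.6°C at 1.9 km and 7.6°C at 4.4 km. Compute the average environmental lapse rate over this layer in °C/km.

6.4°C/km

Γ = −ΔT/Δz = (23.6 − 7.6) / (4400 − 1900) m
  = 16°C / 2.5 km = 6.4°C/km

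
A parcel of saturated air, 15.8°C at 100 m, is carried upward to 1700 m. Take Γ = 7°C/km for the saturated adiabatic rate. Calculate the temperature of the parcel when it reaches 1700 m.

4.6°C

100 → 1700 m (saturated adiabatic, 7°C/km): ΔT = -7 × 1.6 = -11.2°C → T = 4.6°C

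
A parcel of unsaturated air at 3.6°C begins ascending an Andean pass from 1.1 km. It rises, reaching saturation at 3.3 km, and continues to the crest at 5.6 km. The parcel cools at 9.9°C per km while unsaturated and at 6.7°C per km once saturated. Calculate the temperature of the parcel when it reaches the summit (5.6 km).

1100–3300 m, dry: Δz = 2.2 km ⇒ ΔT = -21.78°C; T = -18.18°C
3300–5600 m, saturated: Δz = 2.3 km ⇒ ΔT = -15.41°C; T = -33.59°C

-33.59°C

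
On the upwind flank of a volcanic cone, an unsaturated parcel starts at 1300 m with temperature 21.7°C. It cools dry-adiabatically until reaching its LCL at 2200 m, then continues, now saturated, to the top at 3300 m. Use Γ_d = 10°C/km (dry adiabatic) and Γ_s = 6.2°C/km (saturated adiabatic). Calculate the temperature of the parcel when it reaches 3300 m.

5.88°C

1300 → 2200 m (dry, 10°C/km): ΔT = -10 × 0.9 = -9°C → T = 12.7°C
2200 → 3300 m (saturated, 6.2°C/km): ΔT = -6.2 × 1.1 = -6.82°C → T = 5.88°C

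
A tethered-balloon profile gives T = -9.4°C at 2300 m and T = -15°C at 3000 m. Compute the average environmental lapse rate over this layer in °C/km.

Γ = −ΔT/Δz = (-9.4 − (-15)) / (3000 − 2300) m
  = 5.6°C / 0.7 km = 8°C/km

8°C/km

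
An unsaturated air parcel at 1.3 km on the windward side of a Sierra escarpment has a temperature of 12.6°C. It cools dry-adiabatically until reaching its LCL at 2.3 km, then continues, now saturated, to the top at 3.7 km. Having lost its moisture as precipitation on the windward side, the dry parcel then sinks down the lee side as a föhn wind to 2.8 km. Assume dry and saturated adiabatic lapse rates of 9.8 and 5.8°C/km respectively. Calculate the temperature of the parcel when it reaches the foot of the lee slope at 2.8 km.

3.5°C

From 1300 m to 2300 m (dry): cools by 9.8 × 1 = 9.8°C, giving 2.8°C.
From 2300 m to 3700 m (saturated): cools by 5.8 × 1.4 = 8.12°C, giving -5.32°C.
From 3700 m to 2800 m (dry descent): warms by 9.8 × 0.9 = 8.82°C, giving 3.5°C.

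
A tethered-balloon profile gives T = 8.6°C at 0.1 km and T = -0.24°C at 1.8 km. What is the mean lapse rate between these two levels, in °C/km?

5.2°C/km

Γ = −ΔT/Δz = (8.6 − (-0.24)) / (1800 − 100) m
  = 8.84°C / 1.7 km = 5.2°C/km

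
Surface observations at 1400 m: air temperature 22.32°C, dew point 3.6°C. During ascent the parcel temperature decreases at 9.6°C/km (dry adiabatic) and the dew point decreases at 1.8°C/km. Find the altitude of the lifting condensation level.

3800 m

T and T_d converge at 9.6 − 1.8 = 7.8°C per km
Height above start = (22.32 − 3.6) / 7.8 = 2.4 km
LCL altitude = 1400 m + 2400 m = 3800 m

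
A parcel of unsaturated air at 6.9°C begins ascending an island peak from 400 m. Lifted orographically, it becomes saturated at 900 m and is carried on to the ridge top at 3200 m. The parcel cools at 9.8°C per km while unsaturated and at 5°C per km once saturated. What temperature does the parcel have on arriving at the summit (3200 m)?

400–900 m, dry: Δz = 0.5 km ⇒ ΔT = -4.9°C; T = 2°C
900–3200 m, saturated: Δz = 2.3 km ⇒ ΔT = -11.5°C; T = -9.5°C

-9.5°C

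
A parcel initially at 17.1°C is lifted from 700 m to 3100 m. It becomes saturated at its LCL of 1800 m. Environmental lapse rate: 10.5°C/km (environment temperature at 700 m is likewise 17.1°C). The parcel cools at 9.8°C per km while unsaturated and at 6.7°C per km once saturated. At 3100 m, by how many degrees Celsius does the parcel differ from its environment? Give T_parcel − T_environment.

+5.71°C (parcel warmer than environment)

Parcel:
  700–1800 m, dry: Δz = 1.1 km ⇒ ΔT = -10.78°C; T = 6.32°C
  1800–3100 m, saturated: Δz = 1.3 km ⇒ ΔT = -8.71°C; T = -2.39°C
Environment:
  700–3100 m, environment: Δz = 2.4 km ⇒ ΔT = -25.2°C; T = -8.1°C
T_parcel − T_env = -2.39 − (-8.1) = +5.71°C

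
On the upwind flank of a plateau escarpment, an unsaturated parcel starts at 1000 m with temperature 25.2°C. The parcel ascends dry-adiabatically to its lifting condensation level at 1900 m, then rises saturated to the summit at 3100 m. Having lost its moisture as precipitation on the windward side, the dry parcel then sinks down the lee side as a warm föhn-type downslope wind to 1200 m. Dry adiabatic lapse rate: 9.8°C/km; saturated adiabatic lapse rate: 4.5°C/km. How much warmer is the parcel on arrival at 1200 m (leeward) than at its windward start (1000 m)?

1000 → 1900 m (dry, 9.8°C/km): ΔT = -9.8 × 0.9 = -8.82°C → T = 16.38°C
1900 → 3100 m (saturated, 4.5°C/km): ΔT = -4.5 × 1.2 = -5.4°C → T = 10.98°C
3100 → 1200 m (dry descent, 9.8°C/km): ΔT = +9.8 × 1.9 = +18.62°C → T = 29.6°C
Net change vs windward start: 29.6 − 25.2 = +4.4°C

+4.4°C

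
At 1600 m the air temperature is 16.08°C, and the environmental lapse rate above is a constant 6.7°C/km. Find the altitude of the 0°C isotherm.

Height above start = (16.08 − 0) / 6.7 = 2.4 km
Altitude = 1600 m + 2400 m = 4000 m

4000 m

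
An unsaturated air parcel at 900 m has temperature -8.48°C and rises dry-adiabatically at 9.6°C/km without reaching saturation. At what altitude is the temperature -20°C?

2100 m

Height above start = (-8.48 − (-20)) / 9.6 = 1.2 km
Altitude = 900 m + 1200 m = 2100 m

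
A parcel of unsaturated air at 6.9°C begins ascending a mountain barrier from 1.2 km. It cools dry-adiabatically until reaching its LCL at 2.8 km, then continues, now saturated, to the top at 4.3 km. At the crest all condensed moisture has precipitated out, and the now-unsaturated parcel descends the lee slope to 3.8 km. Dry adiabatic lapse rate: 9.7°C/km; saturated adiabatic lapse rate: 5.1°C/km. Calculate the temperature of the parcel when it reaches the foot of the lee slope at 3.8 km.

-11.42°C

Dry to 2800 m: -9.7 × 1.6 km = -15.52°C, so T = -8.62°C.
Saturated to 4300 m: -5.1 × 1.5 km = -7.65°C, so T = -16.27°C.
Dry descent to 3800 m: +9.7 × 0.5 km = +4.85°C, so T = -11.42°C.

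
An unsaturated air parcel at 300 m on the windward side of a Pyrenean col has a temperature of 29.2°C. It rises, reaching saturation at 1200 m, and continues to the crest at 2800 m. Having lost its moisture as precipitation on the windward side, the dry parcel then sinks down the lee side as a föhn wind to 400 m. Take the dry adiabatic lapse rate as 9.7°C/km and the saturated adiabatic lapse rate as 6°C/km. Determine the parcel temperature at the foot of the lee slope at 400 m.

34.15°C

300 → 1200 m (dry, 9.7°C/km): ΔT = -9.7 × 0.9 = -8.73°C → T = 20.47°C
1200 → 2800 m (saturated, 6°C/km): ΔT = -6 × 1.6 = -9.6°C → T = 10.87°C
2800 → 400 m (dry descent, 9.7°C/km): ΔT = +9.7 × 2.4 = +23.28°C → T = 34.15°C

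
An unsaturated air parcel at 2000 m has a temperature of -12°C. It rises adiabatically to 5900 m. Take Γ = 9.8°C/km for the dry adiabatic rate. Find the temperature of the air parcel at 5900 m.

-50.22°C

2000–5900 m, dry adiabatic: Δz = 3.9 km ⇒ ΔT = -38.22°C; T = -50.22°C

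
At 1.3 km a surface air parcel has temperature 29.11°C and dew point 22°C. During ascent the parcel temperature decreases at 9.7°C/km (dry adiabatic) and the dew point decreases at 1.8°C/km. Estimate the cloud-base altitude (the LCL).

T and T_d converge at 9.7 − 1.8 = 7.9°C per km
Height above start = (29.11 − 22) / 7.9 = 0.9 km
LCL altitude = 1300 m + 900 m = 2200 m

2.2 km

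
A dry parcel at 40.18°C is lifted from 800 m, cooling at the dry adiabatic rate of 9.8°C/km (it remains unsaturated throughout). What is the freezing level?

4900 m

Height above start = (40.18 − 0) / 9.8 = 4.1 km
Altitude = 800 m + 4100 m = 4900 m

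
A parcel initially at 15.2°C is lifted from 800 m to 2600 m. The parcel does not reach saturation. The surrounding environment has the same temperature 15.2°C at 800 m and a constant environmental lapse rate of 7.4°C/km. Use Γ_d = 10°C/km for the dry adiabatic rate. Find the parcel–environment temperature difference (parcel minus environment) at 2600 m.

-4.68°C (parcel cooler than environment)

Parcel:
  800 → 2600 m (dry, 10°C/km): ΔT = -10 × 1.8 = -18°C → T = -2.8°C
Environment:
  800 → 2600 m (environment, 7.4°C/km): ΔT = -7.4 × 1.8 = -13.32°C → T = 1.88°C
T_parcel − T_env = -2.8 − 1.88 = -4.68°C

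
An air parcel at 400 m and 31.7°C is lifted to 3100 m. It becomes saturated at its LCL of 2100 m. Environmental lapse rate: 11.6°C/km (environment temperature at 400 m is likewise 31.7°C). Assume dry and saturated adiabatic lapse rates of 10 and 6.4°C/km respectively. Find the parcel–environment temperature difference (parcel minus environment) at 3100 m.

Parcel:
  400–2100 m, dry: Δz = 1.7 km ⇒ ΔT = -17°C; T = 14.7°C
  2100–3100 m, saturated: Δz = 1 km ⇒ ΔT = -6.4°C; T = 8.3°C
Environment:
  400–3100 m, environment: Δz = 2.7 km ⇒ ΔT = -31.32°C; T = 0.38°C
T_parcel − T_env = 8.3 − 0.38 = +7.92°C

+7.92°C (parcel warmer than environment)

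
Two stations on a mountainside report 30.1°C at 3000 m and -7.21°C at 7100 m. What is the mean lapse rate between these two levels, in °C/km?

9.1°C/km

Γ = −ΔT/Δz = (30.1 − (-7.21)) / (7100 − 3000) m
  = 37.31°C / 4.1 km = 9.1°C/km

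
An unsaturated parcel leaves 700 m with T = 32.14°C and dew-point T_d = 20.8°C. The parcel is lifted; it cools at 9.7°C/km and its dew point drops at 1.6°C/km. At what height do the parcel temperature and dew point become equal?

2100 m

T and T_d converge at 9.7 − 1.6 = 8.1°C per km
Height above start = (32.14 − 20.8) / 8.1 = 1.4 km
LCL altitude = 700 m + 1400 m = 2100 m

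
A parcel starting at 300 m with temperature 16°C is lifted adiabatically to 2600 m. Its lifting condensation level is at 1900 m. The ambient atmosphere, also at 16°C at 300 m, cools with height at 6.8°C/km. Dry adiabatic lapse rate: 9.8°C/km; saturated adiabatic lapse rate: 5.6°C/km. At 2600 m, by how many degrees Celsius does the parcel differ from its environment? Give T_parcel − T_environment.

Parcel:
  300 → 1900 m (dry, 9.8°C/km): ΔT = -9.8 × 1.6 = -15.68°C → T = 0.32°C
  1900 → 2600 m (saturated, 5.6°C/km): ΔT = -5.6 × 0.7 = -3.92°C → T = -3.6°C
Environment:
  300 → 2600 m (environment, 6.8°C/km): ΔT = -6.8 × 2.3 = -15.64°C → T = 0.36°C
T_parcel − T_env = -3.6 − 0.36 = -3.96°C

-3.96°C (parcel cooler than environment)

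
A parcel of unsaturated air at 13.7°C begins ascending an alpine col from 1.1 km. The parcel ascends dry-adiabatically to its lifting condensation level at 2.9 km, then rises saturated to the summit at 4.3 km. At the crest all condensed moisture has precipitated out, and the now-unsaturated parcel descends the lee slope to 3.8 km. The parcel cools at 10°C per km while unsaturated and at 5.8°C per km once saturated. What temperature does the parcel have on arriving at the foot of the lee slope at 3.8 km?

Dry to 2900 m: -10 × 1.8 km = -18°C, so T = -4.3°C.
Saturated to 4300 m: -5.8 × 1.4 km = -8.12°C, so T = -12.42°C.
Dry descent to 3800 m: +10 × 0.5 km = +5°C, so T = -7.42°C.

-7.42°C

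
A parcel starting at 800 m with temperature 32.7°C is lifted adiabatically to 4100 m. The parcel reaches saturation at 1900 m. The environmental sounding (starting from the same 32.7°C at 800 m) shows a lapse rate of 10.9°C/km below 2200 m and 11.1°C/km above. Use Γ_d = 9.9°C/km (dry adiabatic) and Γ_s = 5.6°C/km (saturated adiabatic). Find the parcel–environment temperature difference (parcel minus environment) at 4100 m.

Parcel:
  800–1900 m, dry: Δz = 1.1 km ⇒ ΔT = -10.89°C; T = 21.81°C
  1900–4100 m, saturated: Δz = 2.2 km ⇒ ΔT = -12.32°C; T = 9.49°C
Environment:
  800–2200 m, environment, lower layer: Δz = 1.4 km ⇒ ΔT = -15.26°C; T = 17.44°C
  2200–4100 m, environment, upper layer: Δz = 1.9 km ⇒ ΔT = -21.09°C; T = -3.65°C
T_parcel − T_env = 9.49 − (-3.65) = +13.14°C

+13.14°C (parcel warmer than environment)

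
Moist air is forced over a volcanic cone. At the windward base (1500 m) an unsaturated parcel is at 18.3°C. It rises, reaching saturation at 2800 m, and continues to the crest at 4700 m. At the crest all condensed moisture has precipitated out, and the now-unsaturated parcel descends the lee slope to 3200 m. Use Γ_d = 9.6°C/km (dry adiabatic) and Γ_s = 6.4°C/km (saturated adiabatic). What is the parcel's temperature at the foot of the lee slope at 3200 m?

Dry to 2800 m: -9.6 × 1.3 km = -12.48°C, so T = 5.82°C.
Saturated to 4700 m: -6.4 × 1.9 km = -12.16°C, so T = -6.34°C.
Dry descent to 3200 m: +9.6 × 1.5 km = +14.4°C, so T = 8.06°C.

8.06°C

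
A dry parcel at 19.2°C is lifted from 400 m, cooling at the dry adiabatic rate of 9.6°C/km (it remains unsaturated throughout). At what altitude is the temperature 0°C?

Height above start = (19.2 − 0) / 9.6 = 2 km
Altitude = 400 m + 2000 m = 2400 m

2400 m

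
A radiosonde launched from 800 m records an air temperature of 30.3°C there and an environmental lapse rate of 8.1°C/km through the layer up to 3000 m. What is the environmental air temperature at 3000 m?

From 800 m to 3000 m (environmental): cools by 8.1 × 2.2 = 17.82°C, giving 12.48°C.

12.48°C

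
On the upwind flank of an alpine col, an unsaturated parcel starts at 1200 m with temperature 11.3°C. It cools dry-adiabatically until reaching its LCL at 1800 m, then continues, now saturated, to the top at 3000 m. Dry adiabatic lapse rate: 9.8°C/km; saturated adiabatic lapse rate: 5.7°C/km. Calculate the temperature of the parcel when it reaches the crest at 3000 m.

1200–1800 m, dry: Δz = 0.6 km ⇒ ΔT = -5.88°C; T = 5.42°C
1800–3000 m, saturated: Δz = 1.2 km ⇒ ΔT = -6.84°C; T = -1.42°C

-1.42°C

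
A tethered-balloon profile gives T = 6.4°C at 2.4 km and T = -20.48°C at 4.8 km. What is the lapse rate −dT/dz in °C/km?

Γ = −ΔT/Δz = (6.4 − (-20.48)) / (4800 − 2400) m
  = 26.88°C / 2.4 km = 11.2°C/km

11.2°C/km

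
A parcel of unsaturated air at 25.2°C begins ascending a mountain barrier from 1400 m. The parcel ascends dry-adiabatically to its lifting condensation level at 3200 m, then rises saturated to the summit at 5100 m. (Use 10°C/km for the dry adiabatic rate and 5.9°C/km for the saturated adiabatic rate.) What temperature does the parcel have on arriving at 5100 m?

Dry to 3200 m: -10 × 1.8 km = -18°C, so T = 7.2°C.
Saturated to 5100 m: -5.9 × 1.9 km = -11.21°C, so T = -4.01°C.

-4.01°C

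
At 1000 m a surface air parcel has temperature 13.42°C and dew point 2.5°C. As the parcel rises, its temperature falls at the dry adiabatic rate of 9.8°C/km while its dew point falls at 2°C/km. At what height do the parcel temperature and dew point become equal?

T and T_d converge at 9.8 − 2 = 7.8°C per km
Height above start = (13.42 − 2.5) / 7.8 = 1.4 km
LCL altitude = 1000 m + 1400 m = 2400 m

2400 m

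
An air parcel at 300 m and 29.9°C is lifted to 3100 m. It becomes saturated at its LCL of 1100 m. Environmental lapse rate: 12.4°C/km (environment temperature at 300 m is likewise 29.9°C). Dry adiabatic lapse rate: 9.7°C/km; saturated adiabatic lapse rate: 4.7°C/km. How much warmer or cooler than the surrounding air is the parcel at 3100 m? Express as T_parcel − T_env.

+17.56°C (parcel warmer than environment)

Parcel:
  Dry to 1100 m: -9.7 × 0.8 km = -7.76°C, so T = 22.14°C.
  Saturated to 3100 m: -4.7 × 2 km = -9.4°C, so T = 12.74°C.
Environment:
  Environment to 3100 m: -12.4 × 2.8 km = -34.72°C, so T = -4.82°C.
T_parcel − T_env = 12.74 − (-4.82) = +17.56°C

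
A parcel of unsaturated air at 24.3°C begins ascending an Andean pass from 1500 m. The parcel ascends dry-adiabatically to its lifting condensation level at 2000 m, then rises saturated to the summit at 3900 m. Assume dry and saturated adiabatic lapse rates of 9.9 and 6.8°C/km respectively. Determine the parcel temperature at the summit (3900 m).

6.43°C

1500 → 2000 m (dry, 9.9°C/km): ΔT = -9.9 × 0.5 = -4.95°C → T = 19.35°C
2000 → 3900 m (saturated, 6.8°C/km): ΔT = -6.8 × 1.9 = -12.92°C → T = 6.43°C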